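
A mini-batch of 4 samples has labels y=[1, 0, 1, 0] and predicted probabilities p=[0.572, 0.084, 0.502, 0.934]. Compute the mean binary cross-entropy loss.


L[0] = -ln(0.572) = 0.5586
L[1] = -ln(1-0.084) = -ln(0.916) = 0.0877
L[2] = -ln(0.502) = 0.6892
L[3] = -ln(1-0.934) = -ln(0.066) = 2.7181
mean = (0.5586 + 0.0877 + 0.6892 + 2.7181)/4 = 1.0134

1.0134


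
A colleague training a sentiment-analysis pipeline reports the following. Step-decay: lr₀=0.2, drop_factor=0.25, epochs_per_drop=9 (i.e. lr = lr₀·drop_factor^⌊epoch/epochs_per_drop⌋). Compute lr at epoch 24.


n_drops = ⌊24/9⌋ = 2
lr = 0.2·0.25^2 = 0.2·0.0625 = 0.0125

0.0125


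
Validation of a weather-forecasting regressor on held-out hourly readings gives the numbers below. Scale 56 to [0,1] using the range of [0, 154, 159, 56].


min=0, max=159
(56-0)/(159-0) = 56/159 = 0.3522

0.3522


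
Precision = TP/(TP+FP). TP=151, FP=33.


Precision = TP/(TP+FP)
= 151/(151+33)
= 151/184 = 82.07%

82.07%


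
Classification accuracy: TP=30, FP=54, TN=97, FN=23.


Accuracy = (TP+TN)/(TP+TN+FP+FN)
= (30+97)/(204)
= 127/204 = 62.25%

62.25%


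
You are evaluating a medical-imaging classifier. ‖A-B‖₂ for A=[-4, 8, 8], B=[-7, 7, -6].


d = √((-4+ 7)² + (8-7)² + (8+ 6)²)
  = √(9 + 1 + 196)
  = √206 = 14.3527

14.3527


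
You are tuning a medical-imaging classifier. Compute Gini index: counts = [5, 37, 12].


Probabilities: [5/54, 37/54, 12/54] ≈ [0.0926, 0.6852, 0.2222]
Σpᵢ² = (25 + 1369 + 144)/54² = 1538/2916
Gini = 1 - Σpᵢ² = 1 - 1538/2916 = 0.4726

0.4726


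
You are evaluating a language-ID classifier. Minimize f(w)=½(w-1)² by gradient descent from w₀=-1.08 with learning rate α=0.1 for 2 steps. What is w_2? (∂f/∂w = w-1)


step 1: grad = -1.08-1 = -2.08; w = -1.08 - 0.1·(-2.08) = -0.872
step 2: grad = -0.872-1 = -1.872; w = -0.872 - 0.1·(-1.872) = -0.6848

-0.6848


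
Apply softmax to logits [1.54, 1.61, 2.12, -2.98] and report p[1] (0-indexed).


Exponentials: e^1.54=4.6646, e^1.61=5.0028, e^2.12=8.3311, e^-2.98=0.0508
Sum = 18.0493
Softmax = [0.2584, 0.2772, 0.4616, 0.0028]
p[1] = 5.0028/18.0493 = 0.2772

0.2772


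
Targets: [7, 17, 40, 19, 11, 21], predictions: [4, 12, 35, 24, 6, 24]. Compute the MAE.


Absolute errors: |7-4|=3, |17-12|=5, |40-35|=5, |19-24|=5, |11-6|=5, |21-24|=3
Sum = 26
MAE = 26/6 = 13/3

13/3


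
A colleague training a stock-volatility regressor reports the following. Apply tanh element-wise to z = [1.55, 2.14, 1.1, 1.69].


tanh(1.55) = 0.9138
tanh(2.14) = 0.9727
tanh(1.1) = 0.8005
tanh(1.69) = 0.9341
result = [0.9138, 0.9727, 0.8005, 0.9341]

[0.9138, 0.9727, 0.8005, 0.9341]


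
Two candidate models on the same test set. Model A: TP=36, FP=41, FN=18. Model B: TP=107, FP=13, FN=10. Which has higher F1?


Model A: P=36/77=0.4675, R=36/54=0.6667, F1=2PR/(P+R)=2TP/(2TP+FP+FN)=72/131=0.5496
Model B: P=107/120=0.8917, R=107/117=0.9145, F1=2PR/(P+R)=2TP/(2TP+FP+FN)=214/237=0.903
0.5496 < 0.903 → Model B

Model B


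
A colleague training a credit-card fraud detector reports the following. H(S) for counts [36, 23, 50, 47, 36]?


Probabilities: [36/192, 23/192, 50/192, 47/192, 36/192] ≈ [0.1875, 0.1198, 0.2604, 0.2448, 0.1875]
H = -((36/192)·log₂(36/192) + (23/192)·log₂(23/192) + (50/192)·log₂(50/192) + (47/192)·log₂(47/192) + (36/192)·log₂(36/192))
  = 2.2749 bits

2.2749 bits


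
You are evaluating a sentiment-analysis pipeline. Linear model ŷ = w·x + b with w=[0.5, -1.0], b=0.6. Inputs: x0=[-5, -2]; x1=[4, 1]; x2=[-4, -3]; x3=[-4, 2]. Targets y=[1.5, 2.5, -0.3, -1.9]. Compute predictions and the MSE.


ŷ0 = (0.5)·(-5) + (-1.0)·(-2) + 0.6 = 0.1
ŷ1 = (0.5)·(4) + (-1.0)·(1) + 0.6 = 1.6
ŷ2 = (0.5)·(-4) + (-1.0)·(-3) + 0.6 = 1.6
ŷ3 = (0.5)·(-4) + (-1.0)·(2) + 0.6 = -3.4
errors² = [1.96, 0.81, 3.61, 2.25]
MSE = 8.6300/4 = 2.1575

2.1575


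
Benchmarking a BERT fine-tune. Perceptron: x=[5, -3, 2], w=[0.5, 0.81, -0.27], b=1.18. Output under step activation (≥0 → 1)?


z = (5)·(0.5) + (-3)·(0.81) + (2)·(-0.27) + 1.18
  = 0.71
step(z) = 1 (z≥0)

1


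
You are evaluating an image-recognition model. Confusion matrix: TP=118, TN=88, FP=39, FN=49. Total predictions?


Total = TP + TN + FP + FN
= 118 + 88 + 39 + 49
= 294
(Predicted positive: 157, predicted negative: 137)

294


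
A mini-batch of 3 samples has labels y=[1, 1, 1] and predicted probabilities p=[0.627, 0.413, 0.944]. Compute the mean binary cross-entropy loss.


L[0] = -ln(0.627) = 0.4668
L[1] = -ln(0.413) = 0.8843
L[2] = -ln(0.944) = 0.0576
mean = (0.4668 + 0.8843 + 0.0576)/3 = 0.4696

0.4696


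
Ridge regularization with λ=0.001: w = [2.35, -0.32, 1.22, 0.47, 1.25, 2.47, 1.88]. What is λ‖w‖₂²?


‖w‖₂² = (2.35)² + (-0.32)² + (1.22)² + (0.47)² + (1.25)² + (2.47)² + (1.88)²
     = 5.5225 + 0.1024 + 1.4884 + 0.2209 + 1.5625 + 6.1009 + 3.5344
     = 18.532
λ·‖w‖₂² = 0.001·18.532 = 0.018532

0.018532


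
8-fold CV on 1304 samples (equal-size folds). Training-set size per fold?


Fold size = 1304/8 = 163
Training per fold = 1304 - 163 = 1141

1141


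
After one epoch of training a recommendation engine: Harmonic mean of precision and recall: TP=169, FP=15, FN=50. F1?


Precision = 169/184 = 0.9185
Recall = 169/219 = 0.7717
F1 = 2·P·R/(P+R) = 2·TP/(2·TP+FP+FN) = 338/(338+15+50) = 338/403 = 0.8387

0.8387


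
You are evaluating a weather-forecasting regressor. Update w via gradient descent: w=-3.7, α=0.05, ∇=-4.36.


w_new = w - α·∇
= -3.7 - 0.05·-4.36
= -3.7 + 0.218
= -3.482

-3.482


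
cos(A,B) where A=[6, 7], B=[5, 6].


A·B = 6·5 + 7·6 = 72
‖A‖ = √85 = 9.2195, ‖B‖ = √61 = 7.8102
cos = 72/(√85·√61) = 72/√5185 = 0.9999

0.9999


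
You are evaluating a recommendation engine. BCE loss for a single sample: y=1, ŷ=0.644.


BCE = -[y·ln(p) + (1-y)·ln(1-p)]
= -1·ln(0.644) - 0
= -ln(0.644) = 0.4401

0.4401


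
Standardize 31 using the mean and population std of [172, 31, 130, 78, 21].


μ = 86.4, σ = 57.6978
z = (31 - 86.4)/57.6978 = -0.9602

-0.9602


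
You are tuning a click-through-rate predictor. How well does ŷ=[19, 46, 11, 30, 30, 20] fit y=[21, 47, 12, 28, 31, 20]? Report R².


ȳ = 26.5
SS_res = Σ(y-ŷ)² = 11
SS_tot = Σ(y-ȳ)² = 725.5
R² = 1 - SS_res/SS_tot = 1 - 0.0152 = 0.9848

0.9848


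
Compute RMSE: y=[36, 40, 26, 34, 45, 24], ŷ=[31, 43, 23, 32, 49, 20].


MSE = 79/6 = 13.1667
RMSE = √(79/6) = 3.6286

3.6286


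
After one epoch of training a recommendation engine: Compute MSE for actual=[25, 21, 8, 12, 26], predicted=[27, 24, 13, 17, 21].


Squared errors: (25-27)²=4, (21-24)²=9, (8-13)²=25, (12-17)²=25, (26-21)²=25
Sum = 88
MSE = 88/5 = 88/5

88/5


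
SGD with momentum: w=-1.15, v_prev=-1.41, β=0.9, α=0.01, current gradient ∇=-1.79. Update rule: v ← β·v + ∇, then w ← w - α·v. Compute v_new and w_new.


v_new = 0.9·-1.41 - 1.79 = -1.269 - 1.79 = -3.059
w_new = -1.15 - 0.01·-3.059 = -1.15 + 0.03059 = -1.11941

v_new=-3.059, w_new=-1.11941


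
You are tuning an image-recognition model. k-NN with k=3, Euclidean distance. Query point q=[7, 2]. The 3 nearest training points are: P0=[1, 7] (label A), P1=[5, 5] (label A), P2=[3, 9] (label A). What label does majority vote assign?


d(q,P0) = 7.8102  (label A)
d(q,P1) = 3.6056  (label A)
d(q,P2) = 8.0623  (label A)
Votes: A=3, B=0
Majority → A

A


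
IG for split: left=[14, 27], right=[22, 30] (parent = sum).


Parent = [36, 57], H_parent = 0.9629
H_left = 0.9262 (n=41), H_right = 0.9829 (n=52)
H_children = (41/93)·0.9262 + (52/93)·0.9829 = 0.9579
IG = 0.9629 - 0.9579 = 0.005

0.005


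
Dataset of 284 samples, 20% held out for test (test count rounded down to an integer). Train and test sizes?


Test = ⌊284·20/100⌋ = 56
Train = 284 - 56 = 228

Train: 228, Test: 56


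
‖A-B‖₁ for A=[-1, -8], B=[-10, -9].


d = |-1+ 10| + |-8+ 9|
  = 9 + 1
  = 10

10


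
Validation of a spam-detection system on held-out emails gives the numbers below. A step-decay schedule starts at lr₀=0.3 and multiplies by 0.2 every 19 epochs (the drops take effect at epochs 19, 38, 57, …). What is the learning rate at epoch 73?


n_drops = ⌊73/19⌋ = 3
lr = 0.3·0.2^3 = 0.3·0.008 = 0.0024

0.0024


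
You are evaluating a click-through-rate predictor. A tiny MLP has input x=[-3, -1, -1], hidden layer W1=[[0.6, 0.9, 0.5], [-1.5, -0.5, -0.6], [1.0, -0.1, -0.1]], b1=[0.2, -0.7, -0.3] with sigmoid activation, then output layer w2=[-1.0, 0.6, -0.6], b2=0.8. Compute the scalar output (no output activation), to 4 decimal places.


z1[0] = (0.6)·(-3) + (0.9)·(-1) + (0.5)·(-1) + 0.2 = -3.0
z1[1] = (-1.5)·(-3) + (-0.5)·(-1) + (-0.6)·(-1) - 0.7 = 4.9
z1[2] = (1.0)·(-3) + (-0.1)·(-1) + (-0.1)·(-1) - 0.3 = -3.1
h = sigmoid(z1) = [0.0474, 0.9926, 0.0431]
output = (-1.0)·(0.0474) + (0.6)·(0.9926) + (-0.6)·(0.0431) + 0.8 = 1.3223

1.3223


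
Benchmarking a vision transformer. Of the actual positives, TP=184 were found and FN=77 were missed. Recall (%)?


Recall = TP/(TP+FN)
= 184/(184+77)
= 184/261 = 70.5%

70.5%


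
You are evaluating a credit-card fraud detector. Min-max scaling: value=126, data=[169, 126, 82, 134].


min=82, max=169
(126-82)/(169-82) = 44/87 = 0.5057

0.5057


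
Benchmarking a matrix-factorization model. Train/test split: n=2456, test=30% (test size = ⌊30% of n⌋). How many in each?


Test = ⌊2456·30/100⌋ = 736
Train = 2456 - 736 = 1720

Train: 1720, Test: 736


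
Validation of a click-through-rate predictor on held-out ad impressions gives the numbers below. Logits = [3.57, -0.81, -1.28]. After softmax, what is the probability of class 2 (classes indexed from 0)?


Exponentials: e^3.57=35.5166, e^-0.81=0.4449, e^-1.28=0.278
Sum = 36.2395
Softmax = [0.9801, 0.0123, 0.0077]
p[2] = 0.278/36.2395 = 0.0077

0.0077


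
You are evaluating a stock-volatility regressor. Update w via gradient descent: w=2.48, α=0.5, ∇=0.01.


w_new = w - α·∇
= 2.48 - 0.5·0.01
= 2.48 - 0.005
= 2.475

2.475


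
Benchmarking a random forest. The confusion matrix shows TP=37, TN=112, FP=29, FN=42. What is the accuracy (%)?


Accuracy = (TP+TN)/(TP+TN+FP+FN)
= (37+112)/(220)
= 149/220 = 67.73%

67.73%


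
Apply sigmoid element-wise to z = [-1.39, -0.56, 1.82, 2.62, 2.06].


σ(-1.39) = 1/(1+e^1.39) = 0.1994
σ(-0.56) = 1/(1+e^0.56) = 0.3635
σ(1.82) = 1/(1+e^-1.82) = 0.8606
σ(2.62) = 1/(1+e^-2.62) = 0.9321
σ(2.06) = 1/(1+e^-2.06) = 0.887
result = [0.1994, 0.3635, 0.8606, 0.9321, 0.887]

[0.1994, 0.3635, 0.8606, 0.9321, 0.887]


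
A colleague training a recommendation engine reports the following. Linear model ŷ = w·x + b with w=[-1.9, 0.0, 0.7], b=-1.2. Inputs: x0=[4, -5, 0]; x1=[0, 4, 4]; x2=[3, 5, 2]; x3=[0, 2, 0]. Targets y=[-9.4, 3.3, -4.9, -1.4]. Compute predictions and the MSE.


ŷ0 = (-1.9)·(4) + (0.0)·(-5) + (0.7)·(0) - 1.2 = -8.8
ŷ1 = (-1.9)·(0) + (0.0)·(4) + (0.7)·(4) - 1.2 = 1.6
ŷ2 = (-1.9)·(3) + (0.0)·(5) + (0.7)·(2) - 1.2 = -5.5
ŷ3 = (-1.9)·(0) + (0.0)·(2) + (0.7)·(0) - 1.2 = -1.2
errors² = [0.36, 2.89, 0.36, 0.04]
MSE = 3.6500/4 = 0.9125

0.9125


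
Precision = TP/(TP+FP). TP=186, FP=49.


Precision = TP/(TP+FP)
= 186/(186+49)
= 186/235 = 79.15%

79.15%


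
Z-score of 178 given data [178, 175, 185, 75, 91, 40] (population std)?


μ = 124, σ = 57.4224
z = (178 - 124)/57.4224 = 0.9404

0.9404


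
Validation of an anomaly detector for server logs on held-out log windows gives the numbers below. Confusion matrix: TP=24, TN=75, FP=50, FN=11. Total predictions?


Total = TP + TN + FP + FN
= 24 + 75 + 50 + 11
= 160
(Predicted positive: 74, predicted negative: 86)

160


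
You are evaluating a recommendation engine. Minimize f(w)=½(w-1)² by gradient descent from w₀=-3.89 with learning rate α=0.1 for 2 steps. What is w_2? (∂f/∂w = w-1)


step 1: grad = -3.89-1 = -4.89; w = -3.89 - 0.1·(-4.89) = -3.401
step 2: grad = -3.401-1 = -4.401; w = -3.401 - 0.1·(-4.401) = -2.9609

-2.9609


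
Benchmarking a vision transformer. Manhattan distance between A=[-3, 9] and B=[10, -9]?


d = |-3-10| + |9+ 9|
  = 13 + 18
  = 31

31


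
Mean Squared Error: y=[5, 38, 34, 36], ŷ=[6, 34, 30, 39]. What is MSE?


Squared errors: (5-6)²=1, (38-34)²=16, (34-30)²=16, (36-39)²=9
Sum = 42
MSE = 42/4 = 21/2

21/2


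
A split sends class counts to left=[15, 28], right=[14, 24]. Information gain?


Parent = [29, 52], H_parent = 0.941
H_left = 0.933 (n=43), H_right = 0.9495 (n=38)
H_children = (43/81)·0.933 + (38/81)·0.9495 = 0.9407
IG = 0.941 - 0.9407 = 0.0003

0.0003


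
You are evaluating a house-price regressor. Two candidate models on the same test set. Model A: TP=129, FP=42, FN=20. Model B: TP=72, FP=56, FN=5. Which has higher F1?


Model A: P=129/171=0.7544, R=129/149=0.8658, F1=2PR/(P+R)=2TP/(2TP+FP+FN)=258/320=0.8063
Model B: P=72/128=0.5625, R=72/77=0.9351, F1=2PR/(P+R)=2TP/(2TP+FP+FN)=144/205=0.7024
0.8063 > 0.7024 → Model A

Model A


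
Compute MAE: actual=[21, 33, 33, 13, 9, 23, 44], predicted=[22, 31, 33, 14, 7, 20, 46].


Absolute errors: |21-22|=1, |33-31|=2, |33-33|=0, |13-14|=1, |9-7|=2, |23-20|=3, |44-46|=2
Sum = 11
MAE = 11/7 = 11/7

11/7


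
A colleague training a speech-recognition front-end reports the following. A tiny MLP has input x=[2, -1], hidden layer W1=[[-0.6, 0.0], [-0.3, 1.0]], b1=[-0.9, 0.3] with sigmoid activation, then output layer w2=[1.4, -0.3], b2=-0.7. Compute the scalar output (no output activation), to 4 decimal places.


z1[0] = (-0.6)·(2) + (0.0)·(-1) - 0.9 = -2.1
z1[1] = (-0.3)·(2) + (1.0)·(-1) + 0.3 = -1.3
h = sigmoid(z1) = [0.1091, 0.2142]
output = (1.4)·(0.1091) + (-0.3)·(0.2142) - 0.7 = -0.6115

-0.6115


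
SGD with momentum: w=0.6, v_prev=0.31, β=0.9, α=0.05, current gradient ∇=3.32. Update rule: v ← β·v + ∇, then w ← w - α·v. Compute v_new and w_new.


v_new = 0.9·0.31 + 3.32 = 0.279 + 3.32 = 3.599
w_new = 0.6 - 0.05·3.599 = 0.6 - 0.17995 = 0.42005

v_new=3.599, w_new=0.42005


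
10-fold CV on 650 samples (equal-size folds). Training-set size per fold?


Fold size = 650/10 = 65
Training per fold = 650 - 65 = 585

585


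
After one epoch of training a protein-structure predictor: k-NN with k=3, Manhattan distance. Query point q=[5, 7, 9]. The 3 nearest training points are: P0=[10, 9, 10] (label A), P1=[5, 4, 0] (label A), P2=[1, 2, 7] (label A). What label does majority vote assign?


d(q,P0) = 8  (label A)
d(q,P1) = 12  (label A)
d(q,P2) = 11  (label A)
Votes: A=3, B=0
Majority → A

A


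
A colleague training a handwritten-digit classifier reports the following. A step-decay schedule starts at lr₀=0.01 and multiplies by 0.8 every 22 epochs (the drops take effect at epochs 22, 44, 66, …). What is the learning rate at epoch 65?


n_drops = ⌊65/22⌋ = 2
lr = 0.01·0.8^2 = 0.01·0.64 = 0.0064

0.0064


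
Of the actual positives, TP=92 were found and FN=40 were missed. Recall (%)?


Recall = TP/(TP+FN)
= 92/(92+40)
= 92/132 = 69.7%

69.7%


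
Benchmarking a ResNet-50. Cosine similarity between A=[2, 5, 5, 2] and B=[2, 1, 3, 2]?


A·B = 2·2 + 5·1 + 5·3 + 2·2 = 28
‖A‖ = √58 = 7.6158, ‖B‖ = √18 = 4.2426
cos = 28/(√58·√18) = 28/√1044 = 0.8666

0.8666


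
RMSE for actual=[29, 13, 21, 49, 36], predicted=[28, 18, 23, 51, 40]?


MSE = 50/5 = 10
RMSE = √(50/5) = 3.1623

3.1623


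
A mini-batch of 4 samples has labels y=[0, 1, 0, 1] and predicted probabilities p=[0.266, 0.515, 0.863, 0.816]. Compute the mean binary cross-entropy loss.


L[0] = -ln(1-0.266) = -ln(0.734) = 0.3092
L[1] = -ln(0.515) = 0.6636
L[2] = -ln(1-0.863) = -ln(0.137) = 1.9878
L[3] = -ln(0.816) = 0.2033
mean = (0.3092 + 0.6636 + 1.9878 + 0.2033)/4 = 0.791

0.791


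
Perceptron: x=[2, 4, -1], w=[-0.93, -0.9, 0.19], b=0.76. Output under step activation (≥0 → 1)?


z = (2)·(-0.93) + (4)·(-0.9) + (-1)·(0.19) + 0.76
  = -4.89
step(z) = 0 (z<0)

0


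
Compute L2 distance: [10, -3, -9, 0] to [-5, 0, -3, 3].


d = √((10+ 5)² + (-3-0)² + (-9+ 3)² + (0-3)²)
  = √(225 + 9 + 36 + 9)
  = √279 = 16.7033

16.7033


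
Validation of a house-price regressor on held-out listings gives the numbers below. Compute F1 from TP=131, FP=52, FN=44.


Precision = 131/183 = 0.7158
Recall = 131/175 = 0.7486
F1 = 2·P·R/(P+R) = 2·TP/(2·TP+FP+FN) = 262/(262+52+44) = 262/358 = 0.7318

0.7318


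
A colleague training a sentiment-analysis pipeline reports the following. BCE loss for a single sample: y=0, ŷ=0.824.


BCE = -[y·ln(p) + (1-y)·ln(1-p)]
= -0 - 1·ln(1-0.824)
= -ln(0.176) = 1.7373

1.7373


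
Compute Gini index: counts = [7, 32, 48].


Probabilities: [7/87, 32/87, 48/87] ≈ [0.0805, 0.3678, 0.5517]
Σpᵢ² = (49 + 1024 + 2304)/87² = 3377/7569
Gini = 1 - Σpᵢ² = 1 - 3377/7569 = 0.5538

0.5538


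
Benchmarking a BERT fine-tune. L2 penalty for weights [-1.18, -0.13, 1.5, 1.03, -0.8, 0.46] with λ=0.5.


‖w‖₂² = (-1.18)² + (-0.13)² + (1.5)² + (1.03)² + (-0.8)² + (0.46)²
     = 1.3924 + 0.0169 + 2.25 + 1.0609 + 0.64 + 0.2116
     = 5.5718
λ·‖w‖₂² = 0.5·5.5718 = 2.7859

2.7859


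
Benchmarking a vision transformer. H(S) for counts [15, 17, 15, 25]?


Probabilities: [15/72, 17/72, 15/72, 25/72] ≈ [0.2083, 0.2361, 0.2083, 0.3472]
H = -((15/72)·log₂(15/72) + (17/72)·log₂(17/72) + (15/72)·log₂(15/72) + (25/72)·log₂(25/72))
  = 1.9645 bits

1.9645 bits


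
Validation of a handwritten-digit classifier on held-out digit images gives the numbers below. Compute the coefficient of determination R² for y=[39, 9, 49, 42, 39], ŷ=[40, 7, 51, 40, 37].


ȳ = 35.6
SS_res = Σ(y-ŷ)² = 17
SS_tot = Σ(y-ȳ)² = 951.2
R² = 1 - SS_res/SS_tot = 1 - 0.0179 = 0.9821

0.9821


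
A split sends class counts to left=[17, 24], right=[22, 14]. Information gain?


Parent = [39, 38], H_parent = 0.9999
H_left = 0.9789 (n=41), H_right = 0.9641 (n=36)
H_children = (41/77)·0.9789 + (36/77)·0.9641 = 0.972
IG = 0.9999 - 0.972 = 0.0279

0.0279


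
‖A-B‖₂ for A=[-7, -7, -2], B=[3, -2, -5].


d = √((-7-3)² + (-7+ 2)² + (-2+ 5)²)
  = √(100 + 25 + 9)
  = √134 = 11.5758

11.5758


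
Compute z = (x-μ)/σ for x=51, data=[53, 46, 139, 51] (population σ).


μ = 72.25, σ = 38.6224
z = (51 - 72.25)/38.6224 = -0.5502

-0.5502


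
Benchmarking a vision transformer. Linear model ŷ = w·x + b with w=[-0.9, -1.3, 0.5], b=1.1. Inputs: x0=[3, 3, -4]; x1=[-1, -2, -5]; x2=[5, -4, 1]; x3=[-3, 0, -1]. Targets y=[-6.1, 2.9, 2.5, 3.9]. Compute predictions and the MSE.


ŷ0 = (-0.9)·(3) + (-1.3)·(3) + (0.5)·(-4) + 1.1 = -7.5
ŷ1 = (-0.9)·(-1) + (-1.3)·(-2) + (0.5)·(-5) + 1.1 = 2.1
ŷ2 = (-0.9)·(5) + (-1.3)·(-4) + (0.5)·(1) + 1.1 = 2.3
ŷ3 = (-0.9)·(-3) + (-1.3)·(0) + (0.5)·(-1) + 1.1 = 3.3
errors² = [1.96, 0.64, 0.04, 0.36]
MSE = 3.0000/4 = 0.75

0.75


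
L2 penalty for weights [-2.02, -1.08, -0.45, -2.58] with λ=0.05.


‖w‖₂² = (-2.02)² + (-1.08)² + (-0.45)² + (-2.58)²
     = 4.0804 + 1.1664 + 0.2025 + 6.6564
     = 12.1057
λ·‖w‖₂² = 0.05·12.1057 = 0.605285

0.605285


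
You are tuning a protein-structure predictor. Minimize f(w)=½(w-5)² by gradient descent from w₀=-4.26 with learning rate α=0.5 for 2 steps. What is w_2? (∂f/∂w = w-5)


step 1: grad = -4.26-5 = -9.26; w = -4.26 - 0.5·(-9.26) = 0.37
step 2: grad = 0.37-5 = -4.63; w = 0.37 - 0.5·(-4.63) = 2.685

2.685


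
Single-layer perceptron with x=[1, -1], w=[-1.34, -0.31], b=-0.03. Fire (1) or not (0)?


z = (1)·(-1.34) + (-1)·(-0.31) - 0.03
  = -1.06
step(z) = 0 (z<0)

0


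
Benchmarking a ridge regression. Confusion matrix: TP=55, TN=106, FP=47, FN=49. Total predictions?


Total = TP + TN + FP + FN
= 55 + 106 + 47 + 49
= 257
(Predicted positive: 102, predicted negative: 155)

257


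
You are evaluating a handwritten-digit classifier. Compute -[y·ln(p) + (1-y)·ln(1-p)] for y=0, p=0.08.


BCE = -[y·ln(p) + (1-y)·ln(1-p)]
= -0 - 1·ln(1-0.08)
= -ln(0.92) = 0.0834

0.0834


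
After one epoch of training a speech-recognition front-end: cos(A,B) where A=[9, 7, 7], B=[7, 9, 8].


A·B = 9·7 + 7·9 + 7·8 = 182
‖A‖ = √179 = 13.3791, ‖B‖ = √194 = 13.9284
cos = 182/(√179·√194) = 182/√34726 = 0.9767

0.9767


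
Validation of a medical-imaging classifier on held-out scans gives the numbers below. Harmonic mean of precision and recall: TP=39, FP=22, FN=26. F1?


Precision = 39/61 = 0.6393
Recall = 39/65 = 0.6
F1 = 2·P·R/(P+R) = 2·TP/(2·TP+FP+FN) = 78/(78+22+26) = 78/126 = 0.619

0.619


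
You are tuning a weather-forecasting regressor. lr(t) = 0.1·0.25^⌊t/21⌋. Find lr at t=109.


n_drops = ⌊109/21⌋ = 5
lr = 0.1·0.25^5 = 0.1·0.0009765625 = 0.00009765625

0.00009765625


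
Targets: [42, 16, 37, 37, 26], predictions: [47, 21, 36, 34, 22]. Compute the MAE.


Absolute errors: |42-47|=5, |16-21|=5, |37-36|=1, |37-34|=3, |26-22|=4
Sum = 18
MAE = 18/5 = 18/5

18/5


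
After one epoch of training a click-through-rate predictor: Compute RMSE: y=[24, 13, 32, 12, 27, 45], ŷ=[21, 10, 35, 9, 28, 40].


MSE = 62/6 = 10.3333
RMSE = √(62/6) = 3.2146

3.2146


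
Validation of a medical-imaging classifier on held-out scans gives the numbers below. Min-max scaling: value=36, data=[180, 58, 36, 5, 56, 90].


min=5, max=180
(36-5)/(180-5) = 31/175 = 0.1771

0.1771


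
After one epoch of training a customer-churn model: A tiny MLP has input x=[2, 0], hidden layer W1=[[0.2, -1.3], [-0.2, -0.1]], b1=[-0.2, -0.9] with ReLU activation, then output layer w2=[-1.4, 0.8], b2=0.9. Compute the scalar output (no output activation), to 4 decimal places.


z1[0] = (0.2)·(2) + (-1.3)·(0) - 0.2 = 0.2
z1[1] = (-0.2)·(2) + (-0.1)·(0) - 0.9 = -1.3
h = ReLU(z1) = [0.2, 0.0]
output = (-1.4)·(0.2) + (0.8)·(0.0) + 0.9 = 0.62

0.62


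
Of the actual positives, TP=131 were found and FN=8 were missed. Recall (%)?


Recall = TP/(TP+FN)
= 131/(131+8)
= 131/139 = 94.24%

94.24%


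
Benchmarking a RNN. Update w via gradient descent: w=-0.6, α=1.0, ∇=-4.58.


w_new = w - α·∇
= -0.6 - 1.0·-4.58
= -0.6 + 4.58
= 3.98

3.98


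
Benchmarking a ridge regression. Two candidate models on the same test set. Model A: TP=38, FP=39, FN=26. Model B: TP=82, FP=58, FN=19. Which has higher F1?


Model A: P=38/77=0.4935, R=38/64=0.5938, F1=2PR/(P+R)=2TP/(2TP+FP+FN)=76/141=0.539
Model B: P=82/140=0.5857, R=82/101=0.8119, F1=2PR/(P+R)=2TP/(2TP+FP+FN)=164/241=0.6805
0.539 < 0.6805 → Model B

Model B


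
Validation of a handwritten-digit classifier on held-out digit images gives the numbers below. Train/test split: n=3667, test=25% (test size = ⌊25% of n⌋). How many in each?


Test = ⌊3667·25/100⌋ = 916
Train = 3667 - 916 = 2751

Train: 2751, Test: 916


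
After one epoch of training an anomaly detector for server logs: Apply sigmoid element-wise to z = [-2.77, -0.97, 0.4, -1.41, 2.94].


σ(-2.77) = 1/(1+e^2.77) = 0.059
σ(-0.97) = 1/(1+e^0.97) = 0.2749
σ(0.4) = 1/(1+e^-0.4) = 0.5987
σ(-1.41) = 1/(1+e^1.41) = 0.1962
σ(2.94) = 1/(1+e^-2.94) = 0.9498
result = [0.059, 0.2749, 0.5987, 0.1962, 0.9498]

[0.059, 0.2749, 0.5987, 0.1962, 0.9498]


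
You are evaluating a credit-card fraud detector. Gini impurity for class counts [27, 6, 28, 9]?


Probabilities: [27/70, 6/70, 28/70, 9/70] ≈ [0.3857, 0.0857, 0.4, 0.1286]
Σpᵢ² = (729 + 36 + 784 + 81)/70² = 1630/4900
Gini = 1 - Σpᵢ² = 1 - 1630/4900 = 0.6673

0.6673


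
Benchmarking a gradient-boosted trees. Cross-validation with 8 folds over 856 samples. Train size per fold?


Fold size = 856/8 = 107
Training per fold = 856 - 107 = 749

749


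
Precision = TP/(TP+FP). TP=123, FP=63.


Precision = TP/(TP+FP)
= 123/(123+63)
= 123/186 = 66.13%

66.13%


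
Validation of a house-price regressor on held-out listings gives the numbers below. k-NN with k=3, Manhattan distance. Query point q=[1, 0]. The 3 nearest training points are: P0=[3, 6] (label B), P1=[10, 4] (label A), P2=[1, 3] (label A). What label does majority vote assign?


d(q,P0) = 8  (label B)
d(q,P1) = 13  (label A)
d(q,P2) = 3  (label A)
Votes: A=2, B=1
Majority → A

A


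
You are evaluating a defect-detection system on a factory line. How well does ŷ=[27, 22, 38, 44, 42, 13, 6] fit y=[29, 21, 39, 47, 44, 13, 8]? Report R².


ȳ = 28.7143
SS_res = Σ(y-ŷ)² = 23
SS_tot = Σ(y-ȳ)² = 1409.43
R² = 1 - SS_res/SS_tot = 1 - 0.0163 = 0.9837

0.9837


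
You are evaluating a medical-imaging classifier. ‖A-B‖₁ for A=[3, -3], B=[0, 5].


d = |3-0| + |-3-5|
  = 3 + 8
  = 11

11


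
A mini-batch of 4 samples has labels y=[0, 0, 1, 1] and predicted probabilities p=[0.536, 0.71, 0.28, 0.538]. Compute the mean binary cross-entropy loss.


L[0] = -ln(1-0.536) = -ln(0.464) = 0.7679
L[1] = -ln(1-0.71) = -ln(0.29) = 1.2379
L[2] = -ln(0.28) = 1.273
L[3] = -ln(0.538) = 0.6199
mean = (0.7679 + 1.2379 + 1.273 + 0.6199)/4 = 0.9747

0.9747


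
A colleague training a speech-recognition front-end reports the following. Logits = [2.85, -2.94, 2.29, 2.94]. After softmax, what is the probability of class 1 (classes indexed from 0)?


Exponentials: e^2.85=17.2878, e^-2.94=0.0529, e^2.29=9.8749, e^2.94=18.9158
Sum = 46.1314
Softmax = [0.3748, 0.0011, 0.2141, 0.41]
p[1] = 0.0529/46.1314 = 0.0011

0.0011


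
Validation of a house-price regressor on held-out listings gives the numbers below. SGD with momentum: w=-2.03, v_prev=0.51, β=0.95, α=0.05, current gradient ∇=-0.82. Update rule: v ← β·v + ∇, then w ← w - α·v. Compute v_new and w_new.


v_new = 0.95·0.51 - 0.82 = 0.4845 - 0.82 = -0.3355
w_new = -2.03 - 0.05·-0.3355 = -2.03 + 0.016775 = -2.013225

v_new=-0.3355, w_new=-2.013225


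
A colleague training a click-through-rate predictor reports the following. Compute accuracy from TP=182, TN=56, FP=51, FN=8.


Accuracy = (TP+TN)/(TP+TN+FP+FN)
= (182+56)/(297)
= 238/297 = 80.13%

80.13%


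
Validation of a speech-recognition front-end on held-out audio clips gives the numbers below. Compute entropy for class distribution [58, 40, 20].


Probabilities: [58/118, 40/118, 20/118] ≈ [0.4915, 0.339, 0.1695]
H = -((58/118)·log₂(58/118) + (40/118)·log₂(40/118) + (20/118)·log₂(20/118))
  = 1.4667 bits

1.4667 bits


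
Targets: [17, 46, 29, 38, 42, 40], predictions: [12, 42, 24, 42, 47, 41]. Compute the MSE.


Squared errors: (17-12)²=25, (46-42)²=16, (29-24)²=25, (38-42)²=16, (42-47)²=25, (40-41)²=1
Sum = 108
MSE = 108/6 = 18

18


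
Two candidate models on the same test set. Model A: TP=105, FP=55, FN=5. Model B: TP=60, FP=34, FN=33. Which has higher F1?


Model A: P=105/160=0.6562, R=105/110=0.9545, F1=2PR/(P+R)=2TP/(2TP+FP+FN)=210/270=0.7778
Model B: P=60/94=0.6383, R=60/93=0.6452, F1=2PR/(P+R)=2TP/(2TP+FP+FN)=120/187=0.6417
0.7778 > 0.6417 → Model A

Model A


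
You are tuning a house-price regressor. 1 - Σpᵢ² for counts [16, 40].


Probabilities: [16/56, 40/56] ≈ [0.2857, 0.7143]
Σpᵢ² = (256 + 1600)/56² = 1856/3136
Gini = 1 - Σpᵢ² = 1 - 1856/3136 = 0.4082

0.4082


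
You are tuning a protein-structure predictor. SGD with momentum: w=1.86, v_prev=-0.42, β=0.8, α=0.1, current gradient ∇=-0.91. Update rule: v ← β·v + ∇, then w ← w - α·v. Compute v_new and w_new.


v_new = 0.8·-0.42 - 0.91 = -0.336 - 0.91 = -1.246
w_new = 1.86 - 0.1·-1.246 = 1.86 + 0.1246 = 1.9846

v_new=-1.246, w_new=1.9846


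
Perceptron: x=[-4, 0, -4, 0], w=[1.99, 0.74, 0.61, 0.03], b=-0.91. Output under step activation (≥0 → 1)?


z = (-4)·(1.99) + (0)·(0.74) + (-4)·(0.61) + (0)·(0.03) - 0.91
  = -11.31
step(z) = 0 (z<0)

0


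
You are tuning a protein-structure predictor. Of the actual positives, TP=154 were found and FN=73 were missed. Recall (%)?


Recall = TP/(TP+FN)
= 154/(154+73)
= 154/227 = 67.84%

67.84%


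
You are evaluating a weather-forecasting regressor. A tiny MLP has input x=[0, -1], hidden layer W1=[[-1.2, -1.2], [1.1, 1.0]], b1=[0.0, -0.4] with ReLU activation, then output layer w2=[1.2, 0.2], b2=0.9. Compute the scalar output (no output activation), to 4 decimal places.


z1[0] = (-1.2)·(0) + (-1.2)·(-1) + 0.0 = 1.2
z1[1] = (1.1)·(0) + (1.0)·(-1) - 0.4 = -1.4
h = ReLU(z1) = [1.2, 0.0]
output = (1.2)·(1.2) + (0.2)·(0.0) + 0.9 = 2.34

2.34


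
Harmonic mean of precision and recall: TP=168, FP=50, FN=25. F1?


Precision = 168/218 = 0.7706
Recall = 168/193 = 0.8705
F1 = 2·P·R/(P+R) = 2·TP/(2·TP+FP+FN) = 336/(336+50+25) = 336/411 = 0.8175

0.8175


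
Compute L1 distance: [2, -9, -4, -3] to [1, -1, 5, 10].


d = |2-1| + |-9+ 1| + |-4-5| + |-3-10|
  = 1 + 8 + 9 + 13
  = 31

31


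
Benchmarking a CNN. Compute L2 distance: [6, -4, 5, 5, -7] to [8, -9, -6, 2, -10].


d = √((6-8)² + (-4+ 9)² + (5+ 6)² + (5-2)² + (-7+ 10)²)
  = √(4 + 25 + 121 + 9 + 9)
  = √168 = 12.9615

12.9615


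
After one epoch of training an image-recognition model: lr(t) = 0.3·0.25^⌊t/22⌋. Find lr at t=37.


n_drops = ⌊37/22⌋ = 1
lr = 0.3·0.25^1 = 0.3·0.25 = 0.075

0.075


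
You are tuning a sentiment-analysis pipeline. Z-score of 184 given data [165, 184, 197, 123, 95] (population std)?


μ = 152.8, σ = 38.2225
z = (184 - 152.8)/38.2225 = 0.8163

0.8163


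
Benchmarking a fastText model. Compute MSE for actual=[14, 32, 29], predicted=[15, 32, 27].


Squared errors: (14-15)²=1, (32-32)²=0, (29-27)²=4
Sum = 5
MSE = 5/3 = 5/3

5/3


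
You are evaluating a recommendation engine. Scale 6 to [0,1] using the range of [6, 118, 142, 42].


min=6, max=142
(6-6)/(142-6) = 0/136 = 0.0

0.0


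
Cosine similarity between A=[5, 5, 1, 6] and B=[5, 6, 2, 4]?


A·B = 5·5 + 5·6 + 1·2 + 6·4 = 81
‖A‖ = √87 = 9.3274, ‖B‖ = √81 = 9
cos = 81/(√87·√81) = 81/√7047 = 0.9649

0.9649


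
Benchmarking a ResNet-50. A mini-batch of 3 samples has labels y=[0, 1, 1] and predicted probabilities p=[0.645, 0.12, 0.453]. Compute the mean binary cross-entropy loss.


L[0] = -ln(1-0.645) = -ln(0.355) = 1.0356
L[1] = -ln(0.12) = 2.1203
L[2] = -ln(0.453) = 0.7919
mean = (1.0356 + 2.1203 + 0.7919)/3 = 1.3159

1.3159


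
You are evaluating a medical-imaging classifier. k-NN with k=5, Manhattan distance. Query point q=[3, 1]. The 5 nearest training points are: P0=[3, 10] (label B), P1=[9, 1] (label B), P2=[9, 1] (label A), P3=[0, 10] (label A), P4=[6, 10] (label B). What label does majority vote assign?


d(q,P0) = 9  (label B)
d(q,P1) = 6  (label B)
d(q,P2) = 6  (label A)
d(q,P3) = 12  (label A)
d(q,P4) = 12  (label B)
Votes: A=2, B=3
Majority → B

B


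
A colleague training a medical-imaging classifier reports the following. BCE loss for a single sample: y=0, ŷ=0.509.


BCE = -[y·ln(p) + (1-y)·ln(1-p)]
= -0 - 1·ln(1-0.509)
= -ln(0.491) = 0.7113

0.7113


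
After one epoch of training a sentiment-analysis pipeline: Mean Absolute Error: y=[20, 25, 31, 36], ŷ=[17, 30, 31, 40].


Absolute errors: |20-17|=3, |25-30|=5, |31-31|=0, |36-40|=4
Sum = 12
MAE = 12/4 = 3

3


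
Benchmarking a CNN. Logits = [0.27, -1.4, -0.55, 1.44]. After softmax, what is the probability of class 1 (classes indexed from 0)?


Exponentials: e^0.27=1.31, e^-1.4=0.2466, e^-0.55=0.5769, e^1.44=4.2207
Sum = 6.3542
Softmax = [0.2062, 0.0388, 0.0908, 0.6642]
p[1] = 0.2466/6.3542 = 0.0388

0.0388


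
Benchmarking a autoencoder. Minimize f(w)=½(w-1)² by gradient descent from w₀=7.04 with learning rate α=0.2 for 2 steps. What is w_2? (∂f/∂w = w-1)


step 1: grad = 7.04-1 = 6.04; w = 7.04 - 0.2·(6.04) = 5.832
step 2: grad = 5.832-1 = 4.832; w = 5.832 - 0.2·(4.832) = 4.8656

4.8656


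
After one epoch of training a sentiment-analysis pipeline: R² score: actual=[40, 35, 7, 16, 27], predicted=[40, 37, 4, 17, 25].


ȳ = 25
SS_res = Σ(y-ŷ)² = 18
SS_tot = Σ(y-ȳ)² = 734
R² = 1 - SS_res/SS_tot = 1 - 0.0245 = 0.9755

0.9755


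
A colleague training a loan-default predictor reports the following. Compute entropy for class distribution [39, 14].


Probabilities: [39/53, 14/53] ≈ [0.7358, 0.2642]
H = -((39/53)·log₂(39/53) + (14/53)·log₂(14/53))
  = 0.8329 bits

0.8329 bits


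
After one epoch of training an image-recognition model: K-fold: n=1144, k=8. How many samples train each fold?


Fold size = 1144/8 = 143
Training per fold = 1144 - 143 = 1001

1001


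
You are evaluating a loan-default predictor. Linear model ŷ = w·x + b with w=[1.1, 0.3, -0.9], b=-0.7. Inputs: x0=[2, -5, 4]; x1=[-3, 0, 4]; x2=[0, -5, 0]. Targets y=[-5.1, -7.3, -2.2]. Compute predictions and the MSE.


ŷ0 = (1.1)·(2) + (0.3)·(-5) + (-0.9)·(4) - 0.7 = -3.6
ŷ1 = (1.1)·(-3) + (0.3)·(0) + (-0.9)·(4) - 0.7 = -7.6
ŷ2 = (1.1)·(0) + (0.3)·(-5) + (-0.9)·(0) - 0.7 = -2.2
errors² = [2.25, 0.09, 0.0]
MSE = 2.3400/3 = 0.78

0.78


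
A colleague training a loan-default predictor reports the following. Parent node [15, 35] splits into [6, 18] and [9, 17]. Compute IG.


Parent = [15, 35], H_parent = 0.8813
H_left = 0.8113 (n=24), H_right = 0.9306 (n=26)
H_children = (24/50)·0.8113 + (26/50)·0.9306 = 0.8733
IG = 0.8813 - 0.8733 = 0.008

0.008


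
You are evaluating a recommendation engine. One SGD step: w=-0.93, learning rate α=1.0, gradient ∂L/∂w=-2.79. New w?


w_new = w - α·∇
= -0.93 - 1.0·-2.79
= -0.93 + 2.79
= 1.86

1.86


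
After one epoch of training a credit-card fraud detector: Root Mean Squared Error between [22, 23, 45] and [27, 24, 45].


MSE = 26/3 = 8.6667
RMSE = √(26/3) = 2.9439

2.9439


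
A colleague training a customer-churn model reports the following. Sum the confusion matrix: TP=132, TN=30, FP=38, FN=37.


Total = TP + TN + FP + FN
= 132 + 30 + 38 + 37
= 237
(Predicted positive: 170, predicted negative: 67)

237


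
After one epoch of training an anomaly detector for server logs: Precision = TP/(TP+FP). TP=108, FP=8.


Precision = TP/(TP+FP)
= 108/(108+8)
= 108/116 = 93.1%

93.1%


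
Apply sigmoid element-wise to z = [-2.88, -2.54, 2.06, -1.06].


σ(-2.88) = 1/(1+e^2.88) = 0.0532
σ(-2.54) = 1/(1+e^2.54) = 0.0731
σ(2.06) = 1/(1+e^-2.06) = 0.887
σ(-1.06) = 1/(1+e^1.06) = 0.2573
result = [0.0532, 0.0731, 0.887, 0.2573]

[0.0532, 0.0731, 0.887, 0.2573]


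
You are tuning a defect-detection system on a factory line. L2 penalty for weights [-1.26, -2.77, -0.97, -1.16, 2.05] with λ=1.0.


‖w‖₂² = (-1.26)² + (-2.77)² + (-0.97)² + (-1.16)² + (2.05)²
     = 1.5876 + 7.6729 + 0.9409 + 1.3456 + 4.2025
     = 15.7495
λ·‖w‖₂² = 1.0·15.7495 = 15.7495

15.7495


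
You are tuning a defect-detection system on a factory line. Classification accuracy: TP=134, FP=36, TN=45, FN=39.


Accuracy = (TP+TN)/(TP+TN+FP+FN)
= (134+45)/(254)
= 179/254 = 70.47%

70.47%


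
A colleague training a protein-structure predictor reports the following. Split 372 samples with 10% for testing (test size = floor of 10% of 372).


Test = ⌊372·10/100⌋ = 37
Train = 372 - 37 = 335

Train: 335, Test: 37


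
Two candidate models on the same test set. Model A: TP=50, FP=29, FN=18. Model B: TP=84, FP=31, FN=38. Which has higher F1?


Model A: P=50/79=0.6329, R=50/68=0.7353, F1=2PR/(P+R)=2TP/(2TP+FP+FN)=100/147=0.6803
Model B: P=84/115=0.7304, R=84/122=0.6885, F1=2PR/(P+R)=2TP/(2TP+FP+FN)=168/237=0.7089
0.6803 < 0.7089 → Model B

Model B


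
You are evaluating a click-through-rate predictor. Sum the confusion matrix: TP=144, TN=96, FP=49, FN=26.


Total = TP + TN + FP + FN
= 144 + 96 + 49 + 26
= 315
(Predicted positive: 193, predicted negative: 122)

315


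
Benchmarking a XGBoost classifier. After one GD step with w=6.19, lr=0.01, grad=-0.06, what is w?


w_new = w - α·∇
= 6.19 - 0.01·-0.06
= 6.19 + 0.0006
= 6.1906

6.1906


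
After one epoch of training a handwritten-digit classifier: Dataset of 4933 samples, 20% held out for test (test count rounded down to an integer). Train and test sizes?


Test = ⌊4933·20/100⌋ = 986
Train = 4933 - 986 = 3947

Train: 3947, Test: 986


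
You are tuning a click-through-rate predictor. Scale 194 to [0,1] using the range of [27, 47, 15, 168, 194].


min=15, max=194
(194-15)/(194-15) = 179/179 = 1.0

1.0


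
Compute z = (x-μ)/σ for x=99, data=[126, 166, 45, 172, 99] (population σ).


μ = 121.6, σ = 46.7102
z = (99 - 121.6)/46.7102 = -0.4838

-0.4838


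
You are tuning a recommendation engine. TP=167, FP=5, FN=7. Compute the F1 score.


Precision = 167/172 = 0.9709
Recall = 167/174 = 0.9598
F1 = 2·P·R/(P+R) = 2·TP/(2·TP+FP+FN) = 334/(334+5+7) = 334/346 = 0.9653

0.9653


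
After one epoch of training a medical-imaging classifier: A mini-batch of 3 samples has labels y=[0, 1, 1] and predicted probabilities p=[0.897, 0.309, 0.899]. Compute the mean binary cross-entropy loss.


L[0] = -ln(1-0.897) = -ln(0.103) = 2.273
L[1] = -ln(0.309) = 1.1744
L[2] = -ln(0.899) = 0.1065
mean = (2.273 + 1.1744 + 0.1065)/3 = 1.1846

1.1846


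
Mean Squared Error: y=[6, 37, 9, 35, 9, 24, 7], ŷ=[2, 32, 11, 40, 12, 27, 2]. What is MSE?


Squared errors: (6-2)²=16, (37-32)²=25, (9-11)²=4, (35-40)²=25, (9-12)²=9, (24-27)²=9, (7-2)²=25
Sum = 113
MSE = 113/7 = 113/7

113/7


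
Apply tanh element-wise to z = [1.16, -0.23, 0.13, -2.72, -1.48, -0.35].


tanh(1.16) = 0.821
tanh(-0.23) = -0.226
tanh(0.13) = 0.1293
tanh(-2.72) = -0.9914
tanh(-1.48) = -0.9015
tanh(-0.35) = -0.3364
result = [0.821, -0.226, 0.1293, -0.9914, -0.9015, -0.3364]

[0.821, -0.226, 0.1293, -0.9914, -0.9015, -0.3364]


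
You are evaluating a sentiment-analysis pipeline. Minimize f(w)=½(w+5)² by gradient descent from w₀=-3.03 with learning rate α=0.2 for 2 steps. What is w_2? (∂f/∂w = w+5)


step 1: grad = -3.03+5 = 1.97; w = -3.03 - 0.2·(1.97) = -3.424
step 2: grad = -3.424+5 = 1.576; w = -3.424 - 0.2·(1.576) = -3.7392

-3.7392


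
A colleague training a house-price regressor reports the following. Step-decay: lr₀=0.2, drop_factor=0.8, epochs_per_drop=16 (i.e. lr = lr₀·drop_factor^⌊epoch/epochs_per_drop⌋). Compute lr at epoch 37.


n_drops = ⌊37/16⌋ = 2
lr = 0.2·0.8^2 = 0.2·0.64 = 0.128

0.128


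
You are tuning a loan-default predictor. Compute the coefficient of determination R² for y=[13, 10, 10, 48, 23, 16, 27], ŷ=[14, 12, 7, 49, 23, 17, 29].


ȳ = 21
SS_res = Σ(y-ŷ)² = 20
SS_tot = Σ(y-ȳ)² = 1100
R² = 1 - SS_res/SS_tot = 1 - 0.0182 = 0.9818

0.9818


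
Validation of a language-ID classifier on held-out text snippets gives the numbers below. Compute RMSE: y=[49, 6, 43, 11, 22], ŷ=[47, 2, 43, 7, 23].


MSE = 37/5 = 7.4
RMSE = √(37/5) = 2.7203

2.7203


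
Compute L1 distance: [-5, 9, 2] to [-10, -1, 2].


d = |-5+ 10| + |9+ 1| + |2-2|
  = 5 + 10 + 0
  = 15

15


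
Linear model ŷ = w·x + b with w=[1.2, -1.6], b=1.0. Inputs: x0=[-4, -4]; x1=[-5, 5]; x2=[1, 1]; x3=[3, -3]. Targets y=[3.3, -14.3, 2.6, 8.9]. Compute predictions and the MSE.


ŷ0 = (1.2)·(-4) + (-1.6)·(-4) + 1.0 = 2.6
ŷ1 = (1.2)·(-5) + (-1.6)·(5) + 1.0 = -13.0
ŷ2 = (1.2)·(1) + (-1.6)·(1) + 1.0 = 0.6
ŷ3 = (1.2)·(3) + (-1.6)·(-3) + 1.0 = 9.4
errors² = [0.49, 1.69, 4.0, 0.25]
MSE = 6.4300/4 = 1.6075

1.6075


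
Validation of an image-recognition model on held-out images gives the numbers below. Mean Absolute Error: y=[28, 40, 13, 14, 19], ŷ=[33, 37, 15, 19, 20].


Absolute errors: |28-33|=5, |40-37|=3, |13-15|=2, |14-19|=5, |19-20|=1
Sum = 16
MAE = 16/5 = 16/5

16/5


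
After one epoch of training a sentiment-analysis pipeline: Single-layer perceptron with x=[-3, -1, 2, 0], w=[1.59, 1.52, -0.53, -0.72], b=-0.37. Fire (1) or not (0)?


z = (-3)·(1.59) + (-1)·(1.52) + (2)·(-0.53) + (0)·(-0.72) - 0.37
  = -7.72
step(z) = 0 (z<0)

0
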